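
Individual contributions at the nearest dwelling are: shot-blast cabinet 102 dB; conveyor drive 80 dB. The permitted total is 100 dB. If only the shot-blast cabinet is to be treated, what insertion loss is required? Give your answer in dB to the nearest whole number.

2 dB

Fixed contribution from the other source: Σ 10^(L/10) = 10^(80/10) = 1.000e+08 (80.00 dB).
To meet 100 dB overall, the treated shot-blast cabinet may contribute at most 10^(100/10) − 1.000e+08 = 9.900e+09, i.e. 99.96 dB.
Required insertion loss = 102 − 99.96 = 2.04 dB.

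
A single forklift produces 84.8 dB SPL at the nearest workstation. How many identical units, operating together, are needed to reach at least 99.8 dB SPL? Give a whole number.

32

N identical sources give L₁ + 10·log₁₀ N, so require 10·log₁₀ N ≥ 99.8 − 84.8 = 15.0 dB.
N ≥ 10^(15.0/10) = 31.623, so N = 32.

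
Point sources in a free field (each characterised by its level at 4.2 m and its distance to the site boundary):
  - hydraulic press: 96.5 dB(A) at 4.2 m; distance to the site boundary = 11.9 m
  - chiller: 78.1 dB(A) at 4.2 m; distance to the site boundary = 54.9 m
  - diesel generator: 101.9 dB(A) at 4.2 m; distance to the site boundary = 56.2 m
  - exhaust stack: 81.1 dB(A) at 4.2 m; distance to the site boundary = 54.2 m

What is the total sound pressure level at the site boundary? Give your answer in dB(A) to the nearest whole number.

88 dB(A)

Apply inverse-square spreading to bring every level to the receiver, then sum 10^(L/10).
hydraulic press: 96.5 − 20·log₁₀(11.9/4.2) = 96.5 − 9.05 = 87.45 dB(A).
chiller: 78.1 − 20·log₁₀(54.9/4.2) = 78.1 − 22.33 = 55.77 dB(A).
diesel generator: 101.9 − 20·log₁₀(56.2/4.2) = 101.9 − 22.53 = 79.37 dB(A).
exhaust stack: 81.1 − 20·log₁₀(54.2/4.2) = 81.1 − 22.21 = 58.89 dB(A).
Σ 10^(L/10) = 6.441e+08 → L_total = 10·log₁₀(6.441e+08) = 88.09 dB(A).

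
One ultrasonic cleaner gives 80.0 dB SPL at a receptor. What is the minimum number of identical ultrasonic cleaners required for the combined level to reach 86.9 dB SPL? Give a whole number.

5

N identical sources give L₁ + 10·log₁₀ N, so require 10·log₁₀ N ≥ 86.9 − 80.0 = 6.9 dB.
N ≥ 10^(6.9/10) = 4.898, so N = 5.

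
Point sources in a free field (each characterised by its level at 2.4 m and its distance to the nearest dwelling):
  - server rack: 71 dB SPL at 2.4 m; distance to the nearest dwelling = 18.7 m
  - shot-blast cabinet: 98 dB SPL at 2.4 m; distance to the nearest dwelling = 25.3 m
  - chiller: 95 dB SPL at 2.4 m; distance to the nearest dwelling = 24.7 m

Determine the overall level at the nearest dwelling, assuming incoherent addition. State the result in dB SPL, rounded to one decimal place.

Propagate each source to the receiver with L = L_ref − 20·log₁₀(r/r_ref), then add intensities.
server rack: 71 − 20·log₁₀(18.7/2.4) = 71 − 17.83 = 53.17 dB SPL.
shot-blast cabinet: 98 − 20·log₁₀(25.3/2.4) = 98 − 20.46 = 77.54 dB SPL.
chiller: 95 − 20·log₁₀(24.7/2.4) = 95 − 20.25 = 74.75 dB SPL.
Σ 10^(L/10) = 8.684e+07 → L_total = 10·log₁₀(8.684e+07) = 79.39 dB SPL.

79.4 dB SPL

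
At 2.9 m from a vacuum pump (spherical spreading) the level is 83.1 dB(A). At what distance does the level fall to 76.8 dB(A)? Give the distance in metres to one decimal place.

The 6.3 dB drop corresponds to a distance ratio of 10^(6.3/20) for a point source.
r₂ = 2.9·10^((83.1−76.8)/20) = 2.9·10^(6.3/20) = 5.99 m.

6.0 m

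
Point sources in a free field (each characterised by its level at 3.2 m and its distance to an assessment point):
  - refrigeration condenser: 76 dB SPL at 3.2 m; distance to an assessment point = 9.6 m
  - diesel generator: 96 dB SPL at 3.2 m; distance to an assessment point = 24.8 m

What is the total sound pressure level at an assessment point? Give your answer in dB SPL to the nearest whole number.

First find each source's level at the receiver (point-source: −20·log₁₀(r/r_ref)), then combine on an intensity basis.
refrigeration condenser: 76 − 20·log₁₀(9.6/3.2) = 76 − 9.54 = 66.46 dB SPL.
diesel generator: 96 − 20·log₁₀(24.8/3.2) = 96 − 17.79 = 78.21 dB SPL.
Σ 10^(L/10) = 7.071e+07 → L_total = 10·log₁₀(7.071e+07) = 78.49 dB SPL.

78 dB SPL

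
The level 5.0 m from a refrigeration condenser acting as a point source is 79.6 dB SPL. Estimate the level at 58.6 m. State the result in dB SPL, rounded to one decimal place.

Spherical spreading from a point source gives a 20·log₁₀(r₂/r₁) drop.
L₂ = 79.6 − 20·log₁₀(58.6/5.0) = 79.6 − 21.379 = 58.22 dB SPL.

58.2 dB SPL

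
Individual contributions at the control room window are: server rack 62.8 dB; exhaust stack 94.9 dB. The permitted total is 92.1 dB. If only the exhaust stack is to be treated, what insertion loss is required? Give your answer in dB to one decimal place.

Everything except the exhaust stack sums to 10^(62.8/10) = 1.905e+06 in linear terms, 62.80 dB.
To meet 92.1 dB overall, the treated exhaust stack may contribute at most 10^(92.1/10) − 1.905e+06 = 1.620e+09, i.e. 92.09 dB.
Required insertion loss = 94.9 − 92.09 = 2.81 dB.

2.8 dB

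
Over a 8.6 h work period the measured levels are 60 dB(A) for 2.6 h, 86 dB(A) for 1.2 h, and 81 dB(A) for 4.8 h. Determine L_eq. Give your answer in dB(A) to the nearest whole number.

L_eq = 10·log₁₀[(1/T)·Σ tᵢ·10^(Lᵢ/10)] with T = 8.6 h.
Σ tᵢ·10^(Lᵢ/10) = 2.6·10^(60/10) + 1.2·10^(86/10) + 4.8·10^(81/10) = 1.085e+09.
L_eq = 10·log₁₀(1.085e+09/8.6) = 81.01 dB(A).

81 dB(A)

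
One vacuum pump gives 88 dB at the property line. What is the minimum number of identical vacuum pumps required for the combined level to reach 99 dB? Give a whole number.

13

Need L₁ + 10·log₁₀ N ≥ 99, i.e. log₁₀ N ≥ 1.10.
N ≥ 10^(11.0/10) = 12.589, so N = 13.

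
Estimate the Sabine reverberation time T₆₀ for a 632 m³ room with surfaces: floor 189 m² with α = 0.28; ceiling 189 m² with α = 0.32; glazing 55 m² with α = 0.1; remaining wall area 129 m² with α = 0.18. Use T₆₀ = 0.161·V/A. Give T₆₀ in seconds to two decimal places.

0.72 s

A = Σ Sᵢαᵢ = 189·0.28 + 189·0.32 + 55·0.1 + 129·0.18 = 142.12 m².
T₆₀ = 0.161·V/A = 0.161·632/142.12 = 0.716 s.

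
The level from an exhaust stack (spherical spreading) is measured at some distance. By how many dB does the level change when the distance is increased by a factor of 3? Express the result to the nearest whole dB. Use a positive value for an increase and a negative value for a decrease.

-10 dB

A point source loses 6 dB per doubling of distance; generally ΔL = −20·log₁₀(r₂/r₁).
ΔL = −20·log₁₀(3) = -9.54 dB.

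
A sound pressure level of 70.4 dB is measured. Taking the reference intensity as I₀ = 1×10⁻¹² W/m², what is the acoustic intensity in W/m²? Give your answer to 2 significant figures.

1.1e-05 W/m²

L = 10·log₁₀(I/I₀) ⇒ I = I₀·10^(L/10) = 10⁻¹² × 10^7.04.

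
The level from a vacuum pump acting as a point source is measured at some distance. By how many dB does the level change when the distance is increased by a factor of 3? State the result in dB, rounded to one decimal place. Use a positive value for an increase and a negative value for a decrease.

-9.5 dB

With spherical spreading the level changes by −20·log₁₀(r₂/r₁).
ΔL = −20·log₁₀(3) = -9.54 dB.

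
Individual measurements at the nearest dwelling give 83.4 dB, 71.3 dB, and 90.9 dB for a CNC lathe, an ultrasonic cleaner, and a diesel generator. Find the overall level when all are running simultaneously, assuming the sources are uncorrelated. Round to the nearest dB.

92 dB

Incoherent sources combine by intensity addition: L_total = 10·log₁₀(Σ 10^(L_i/10)).
Σ 10^(L/10) = 10^(83.4/10) + 10^(71.3/10) + 10^(90.9/10) = 1.463e+09.
L_total = 10·log₁₀(1.463e+09) = 91.65 dB.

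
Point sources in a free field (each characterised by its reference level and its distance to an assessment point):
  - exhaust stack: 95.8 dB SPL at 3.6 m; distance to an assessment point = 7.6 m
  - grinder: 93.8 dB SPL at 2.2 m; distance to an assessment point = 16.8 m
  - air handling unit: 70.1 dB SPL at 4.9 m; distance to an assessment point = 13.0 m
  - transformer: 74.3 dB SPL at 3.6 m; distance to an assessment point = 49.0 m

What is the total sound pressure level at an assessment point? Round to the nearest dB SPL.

90 dB SPL

First find each source's level at the receiver (point-source: −20·log₁₀(r/r_ref)), then combine on an intensity basis.
exhaust stack: 95.8 − 20·log₁₀(7.6/3.6) = 95.8 − 6.49 = 89.31 dB SPL.
grinder: 93.8 − 20·log₁₀(16.8/2.2) = 93.8 − 17.66 = 76.14 dB SPL.
air handling unit: 70.1 − 20·log₁₀(13.0/4.9) = 70.1 − 8.47 = 61.63 dB SPL.
transformer: 74.3 − 20·log₁₀(49.0/3.6) = 74.3 − 22.68 = 51.62 dB SPL.
Σ 10^(L/10) = 8.958e+08 → L_total = 10·log₁₀(8.958e+08) = 89.52 dB SPL.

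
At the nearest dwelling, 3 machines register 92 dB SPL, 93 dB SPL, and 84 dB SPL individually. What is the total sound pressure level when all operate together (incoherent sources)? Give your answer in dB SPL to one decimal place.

Incoherent sources combine by intensity addition: L_total = 10·log₁₀(Σ 10^(L_i/10)).
Σ 10^(L/10) = 10^(92/10) + 10^(93/10) + 10^(84/10) = 3.831e+09.
L_total = 10·log₁₀(3.831e+09) = 95.83 dB SPL.

95.8 dB SPL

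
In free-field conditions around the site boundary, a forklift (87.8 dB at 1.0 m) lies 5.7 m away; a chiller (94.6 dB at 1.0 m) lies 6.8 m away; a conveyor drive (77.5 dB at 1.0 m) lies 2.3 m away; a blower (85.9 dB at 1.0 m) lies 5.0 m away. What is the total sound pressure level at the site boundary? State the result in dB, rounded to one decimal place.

80.3 dB

Apply inverse-square spreading to bring every level to the receiver, then sum 10^(L/10).
forklift: 87.8 − 20·log₁₀(5.7/1.0) = 87.8 − 15.12 = 72.68 dB.
chiller: 94.6 − 20·log₁₀(6.8/1.0) = 94.6 − 16.65 = 77.95 dB.
conveyor drive: 77.5 − 20·log₁₀(2.3/1.0) = 77.5 − 7.23 = 70.27 dB.
blower: 85.9 − 20·log₁₀(5.0/1.0) = 85.9 − 13.98 = 71.92 dB.
Σ 10^(L/10) = 1.071e+08 → L_total = 10·log₁₀(1.071e+08) = 80.30 dB.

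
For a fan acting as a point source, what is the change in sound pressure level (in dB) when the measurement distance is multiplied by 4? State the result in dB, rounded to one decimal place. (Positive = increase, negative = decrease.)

-12.0 dB

A point source loses 6 dB per doubling of distance; generally ΔL = −20·log₁₀(r₂/r₁).
ΔL = −20·log₁₀(4) = -12.04 dB.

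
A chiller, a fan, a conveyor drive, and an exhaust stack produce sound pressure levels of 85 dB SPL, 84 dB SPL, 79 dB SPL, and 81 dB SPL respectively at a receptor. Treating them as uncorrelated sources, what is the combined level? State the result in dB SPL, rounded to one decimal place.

88.9 dB SPL

For uncorrelated sources the intensities add, so convert each level to linear form, sum, and take 10·log₁₀ of the total.
Σ 10^(L/10) = 10^(85/10) + 10^(84/10) + 10^(79/10) + 10^(81/10) = 7.727e+08.
L_total = 10·log₁₀(7.727e+08) = 88.88 dB SPL.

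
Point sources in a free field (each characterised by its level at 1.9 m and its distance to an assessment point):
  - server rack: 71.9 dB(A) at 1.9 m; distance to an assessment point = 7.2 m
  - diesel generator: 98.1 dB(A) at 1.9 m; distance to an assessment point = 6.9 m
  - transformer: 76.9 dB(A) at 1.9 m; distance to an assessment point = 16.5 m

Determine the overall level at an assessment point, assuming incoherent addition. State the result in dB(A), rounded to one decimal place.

Apply inverse-square spreading to bring every level to the receiver, then sum 10^(L/10).
server rack: 71.9 − 20·log₁₀(7.2/1.9) = 71.9 − 11.57 = 60.33 dB(A).
diesel generator: 98.1 − 20·log₁₀(6.9/1.9) = 98.1 − 11.20 = 86.90 dB(A).
transformer: 76.9 − 20·log₁₀(16.5/1.9) = 76.9 − 18.77 = 58.13 dB(A).
Σ 10^(L/10) = 4.913e+08 → L_total = 10·log₁₀(4.913e+08) = 86.91 dB(A).

86.9 dB(A)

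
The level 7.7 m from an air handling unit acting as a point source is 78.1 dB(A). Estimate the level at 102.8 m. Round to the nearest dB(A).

56 dB(A)

Spherical spreading from a point source gives a 20·log₁₀(r₂/r₁) drop.
L₂ = 78.1 − 20·log₁₀(102.8/7.7) = 78.1 − 22.510 = 55.59 dB(A).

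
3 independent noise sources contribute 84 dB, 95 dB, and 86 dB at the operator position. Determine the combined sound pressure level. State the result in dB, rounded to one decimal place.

Incoherent sources combine by intensity addition: L_total = 10·log₁₀(Σ 10^(L_i/10)).
Σ 10^(L/10) = 10^(84/10) + 10^(95/10) + 10^(86/10) = 3.812e+09.
L_total = 10·log₁₀(3.812e+09) = 95.81 dB.

95.8 dB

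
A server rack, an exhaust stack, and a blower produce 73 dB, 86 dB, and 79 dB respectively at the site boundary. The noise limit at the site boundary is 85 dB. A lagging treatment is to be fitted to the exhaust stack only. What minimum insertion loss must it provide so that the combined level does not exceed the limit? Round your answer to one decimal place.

The untreated sources together contribute 10^(73/10) + 10^(79/10) = 9.939e+07, i.e. 79.97 dB.
To meet 85 dB overall, the treated exhaust stack may contribute at most 10^(85/10) − 9.939e+07 = 2.168e+08, i.e. 83.36 dB.
So the exhaust stack must be reduced from 86 to 83.36 dB: IL = 2.64 dB.

2.6 dB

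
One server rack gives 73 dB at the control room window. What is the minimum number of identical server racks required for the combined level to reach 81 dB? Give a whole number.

7

Need L₁ + 10·log₁₀ N ≥ 81, i.e. log₁₀ N ≥ 0.80.
N ≥ 10^(8.0/10) = 6.310, so N = 7.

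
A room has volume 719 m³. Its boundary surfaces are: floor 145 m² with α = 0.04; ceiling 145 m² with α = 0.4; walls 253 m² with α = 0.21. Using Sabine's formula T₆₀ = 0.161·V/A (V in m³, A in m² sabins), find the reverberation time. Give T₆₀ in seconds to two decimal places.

Total absorption A = 145·0.04 + 145·0.4 + 253·0.21 = 116.93 m² sabins.
T₆₀ = 0.161 × 719 / 116.93 = 0.990 s.

0.99 s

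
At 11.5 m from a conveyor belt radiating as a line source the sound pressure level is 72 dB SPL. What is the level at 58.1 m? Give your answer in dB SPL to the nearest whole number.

For a line source, L₂ = L₁ − 10·log₁₀(r₂/r₁).
L₂ = 72 − 10·log₁₀(58.1/11.5) = 72 − 7.035 = 64.97 dB SPL.

65 dB SPL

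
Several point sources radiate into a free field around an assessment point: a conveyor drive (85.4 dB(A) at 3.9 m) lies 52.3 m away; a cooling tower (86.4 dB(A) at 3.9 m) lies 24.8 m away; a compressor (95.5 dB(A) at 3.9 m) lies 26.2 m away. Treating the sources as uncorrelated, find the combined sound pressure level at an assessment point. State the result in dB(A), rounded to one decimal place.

Apply inverse-square spreading to bring every level to the receiver, then sum 10^(L/10).
conveyor drive: 85.4 − 20·log₁₀(52.3/3.9) = 85.4 − 22.55 = 62.85 dB(A).
cooling tower: 86.4 − 20·log₁₀(24.8/3.9) = 86.4 − 16.07 = 70.33 dB(A).
compressor: 95.5 − 20·log₁₀(26.2/3.9) = 95.5 − 16.54 = 78.96 dB(A).
Σ 10^(L/10) = 9.134e+07 → L_total = 10·log₁₀(9.134e+07) = 79.61 dB(A).

79.6 dB(A)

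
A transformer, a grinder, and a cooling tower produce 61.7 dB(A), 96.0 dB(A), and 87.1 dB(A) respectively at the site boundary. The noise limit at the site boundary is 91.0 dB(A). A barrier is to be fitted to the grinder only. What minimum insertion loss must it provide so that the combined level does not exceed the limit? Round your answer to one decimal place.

7.3 dB

The untreated sources together contribute 10^(61.7/10) + 10^(87.1/10) = 5.143e+08, i.e. 87.11 dB(A).
The limit corresponds to 10^(91.0/10) = 1.259e+09; subtracting the fixed part leaves 7.446e+08 for the grinder, i.e. 88.72 dB(A).
Required insertion loss = 96.0 − 88.72 = 7.28 dB.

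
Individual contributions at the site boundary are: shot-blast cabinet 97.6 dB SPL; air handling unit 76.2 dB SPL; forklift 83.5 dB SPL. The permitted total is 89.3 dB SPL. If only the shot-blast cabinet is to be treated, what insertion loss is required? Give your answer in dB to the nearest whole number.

10 dB

Fixed contribution from the other sources: Σ 10^(L/10) = 10^(76.2/10) + 10^(83.5/10) = 2.656e+08 (84.24 dB SPL).
The limit corresponds to 10^(89.3/10) = 8.511e+08; subtracting the fixed part leaves 5.856e+08 for the shot-blast cabinet, i.e. 87.68 dB SPL.
Required insertion loss = 97.6 − 87.68 = 9.92 dB.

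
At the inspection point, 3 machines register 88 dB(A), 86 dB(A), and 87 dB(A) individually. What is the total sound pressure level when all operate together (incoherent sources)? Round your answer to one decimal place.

91.8 dB(A)

For uncorrelated sources the intensities add, so convert each level to linear form, sum, and take 10·log₁₀ of the total.
Σ 10^(L/10) = 10^(88/10) + 10^(86/10) + 10^(87/10) = 1.530e+09.
L_total = 10·log₁₀(1.530e+09) = 91.85 dB(A).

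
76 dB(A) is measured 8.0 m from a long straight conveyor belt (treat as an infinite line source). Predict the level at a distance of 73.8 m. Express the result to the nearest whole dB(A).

For a line source, L₂ = L₁ − 10·log₁₀(r₂/r₁).
L₂ = 76 − 10·log₁₀(73.8/8.0) = 76 − 9.650 = 66.35 dB(A).

66 dB(A)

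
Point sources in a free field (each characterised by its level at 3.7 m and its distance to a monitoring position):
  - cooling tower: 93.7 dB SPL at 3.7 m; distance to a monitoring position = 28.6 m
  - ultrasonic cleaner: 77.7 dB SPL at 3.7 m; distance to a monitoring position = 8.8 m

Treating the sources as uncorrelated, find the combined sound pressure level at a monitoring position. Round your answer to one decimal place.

77.0 dB SPL

First find each source's level at the receiver (point-source: −20·log₁₀(r/r_ref)), then combine on an intensity basis.
cooling tower: 93.7 − 20·log₁₀(28.6/3.7) = 93.7 − 17.76 = 75.94 dB SPL.
ultrasonic cleaner: 77.7 − 20·log₁₀(8.8/3.7) = 77.7 − 7.53 = 70.17 dB SPL.
Σ 10^(L/10) = 4.964e+07 → L_total = 10·log₁₀(4.964e+07) = 76.96 dB SPL.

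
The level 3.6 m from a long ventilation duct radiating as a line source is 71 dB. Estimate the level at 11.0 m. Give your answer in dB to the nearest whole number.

66 dB

Cylindrical spreading from a line source gives a 10·log₁₀(r₂/r₁) drop.
L₂ = 71 − 10·log₁₀(11.0/3.6) = 71 − 4.851 = 66.15 dB.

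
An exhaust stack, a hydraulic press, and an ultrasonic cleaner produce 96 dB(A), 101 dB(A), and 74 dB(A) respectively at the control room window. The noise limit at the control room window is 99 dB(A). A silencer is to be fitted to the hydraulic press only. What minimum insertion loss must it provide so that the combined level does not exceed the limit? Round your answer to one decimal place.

5.0 dB

Everything except the hydraulic press sums to 10^(96/10) + 10^(74/10) = 4.006e+09 in linear terms, 96.03 dB(A).
The limit corresponds to 10^(99/10) = 7.943e+09; subtracting the fixed part leaves 3.937e+09 for the hydraulic press, i.e. 95.95 dB(A).
Required insertion loss = 101 − 95.95 = 5.05 dB.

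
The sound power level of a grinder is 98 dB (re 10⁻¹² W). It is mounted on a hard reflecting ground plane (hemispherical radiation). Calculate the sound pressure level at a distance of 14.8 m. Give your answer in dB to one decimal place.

66.6 dB

Free-field hemispherical radiation: L_p = L_w − 10·log₁₀(2π·r²), r = 14.8 m.
2π·r² = 1376 m², 10·log₁₀ of that is 31.387 dB.
L_p = 98 − 31.387 = 66.61 dB.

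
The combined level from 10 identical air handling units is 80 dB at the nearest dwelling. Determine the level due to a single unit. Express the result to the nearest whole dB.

70 dB

10 equal contributions raise the level by 10·log₁₀ 10 = 10.000 dB, so each unit alone gives 80 − 10.000.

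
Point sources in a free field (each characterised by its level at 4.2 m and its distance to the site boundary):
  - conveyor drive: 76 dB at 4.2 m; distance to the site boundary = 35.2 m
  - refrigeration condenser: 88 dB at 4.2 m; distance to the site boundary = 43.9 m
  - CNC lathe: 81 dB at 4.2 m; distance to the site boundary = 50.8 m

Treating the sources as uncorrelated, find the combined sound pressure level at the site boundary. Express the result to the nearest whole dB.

Propagate each source to the receiver with L = L_ref − 20·log₁₀(r/r_ref), then add intensities.
conveyor drive: 76 − 20·log₁₀(35.2/4.2) = 76 − 18.47 = 57.53 dB.
refrigeration condenser: 88 − 20·log₁₀(43.9/4.2) = 88 − 20.38 = 67.62 dB.
CNC lathe: 81 − 20·log₁₀(50.8/4.2) = 81 − 21.65 = 59.35 dB.
Σ 10^(L/10) = 7.203e+06 → L_total = 10·log₁₀(7.203e+06) = 68.57 dB.

69 dB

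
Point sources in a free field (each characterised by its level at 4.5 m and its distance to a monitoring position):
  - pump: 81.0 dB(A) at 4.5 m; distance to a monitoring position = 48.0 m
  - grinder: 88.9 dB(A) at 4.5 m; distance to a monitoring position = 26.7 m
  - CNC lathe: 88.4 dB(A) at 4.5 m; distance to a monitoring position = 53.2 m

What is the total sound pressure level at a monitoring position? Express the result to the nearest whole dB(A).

Apply inverse-square spreading to bring every level to the receiver, then sum 10^(L/10).
pump: 81.0 − 20·log₁₀(48.0/4.5) = 81.0 − 20.56 = 60.44 dB(A).
grinder: 88.9 − 20·log₁₀(26.7/4.5) = 88.9 − 15.47 = 73.43 dB(A).
CNC lathe: 88.4 − 20·log₁₀(53.2/4.5) = 88.4 − 21.45 = 66.95 dB(A).
Σ 10^(L/10) = 2.811e+07 → L_total = 10·log₁₀(2.811e+07) = 74.49 dB(A).

74 dB(A)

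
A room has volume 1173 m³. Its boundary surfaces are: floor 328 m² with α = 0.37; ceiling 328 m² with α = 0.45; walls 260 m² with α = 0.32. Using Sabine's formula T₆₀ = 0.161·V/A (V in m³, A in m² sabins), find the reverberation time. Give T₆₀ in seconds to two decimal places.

0.54 s

Total absorption A = 328·0.37 + 328·0.45 + 260·0.32 = 352.16 m² sabins.
T₆₀ = 0.161·V/A = 0.161·1173/352.16 = 0.536 s.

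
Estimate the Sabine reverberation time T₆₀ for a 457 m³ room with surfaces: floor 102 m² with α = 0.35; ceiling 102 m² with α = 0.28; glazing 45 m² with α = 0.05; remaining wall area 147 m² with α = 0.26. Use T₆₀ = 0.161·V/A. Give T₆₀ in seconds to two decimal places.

0.70 s

A = Σ Sᵢαᵢ = 102·0.35 + 102·0.28 + 45·0.05 + 147·0.26 = 104.73 m².
T₆₀ = 0.161·V/A = 0.161·457/104.73 = 0.703 s.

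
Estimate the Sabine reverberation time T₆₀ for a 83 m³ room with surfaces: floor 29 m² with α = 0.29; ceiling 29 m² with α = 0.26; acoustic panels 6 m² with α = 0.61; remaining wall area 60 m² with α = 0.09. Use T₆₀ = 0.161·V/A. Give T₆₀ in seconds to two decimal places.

0.53 s

Total absorption A = 29·0.29 + 29·0.26 + 6·0.61 + 60·0.09 = 25.01 m² sabins.
T₆₀ = 0.161·V/A = 0.161·83/25.01 = 0.534 s.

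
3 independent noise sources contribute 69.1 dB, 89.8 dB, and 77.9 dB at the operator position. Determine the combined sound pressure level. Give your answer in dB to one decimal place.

Incoherent sources combine by intensity addition: L_total = 10·log₁₀(Σ 10^(L_i/10)).
Σ 10^(L/10) = 10^(69.1/10) + 10^(89.8/10) + 10^(77.9/10) = 1.025e+09.
L_total = 10·log₁₀(1.025e+09) = 90.11 dB.

90.1 dB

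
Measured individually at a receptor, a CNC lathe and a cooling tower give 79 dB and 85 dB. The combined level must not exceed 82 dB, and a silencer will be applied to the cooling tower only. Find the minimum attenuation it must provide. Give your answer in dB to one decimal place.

Everything except the cooling tower sums to 10^(79/10) = 7.943e+07 in linear terms, 79.00 dB.
The limit corresponds to 10^(82/10) = 1.585e+08; subtracting the fixed part leaves 7.906e+07 for the cooling tower, i.e. 78.98 dB.
So the cooling tower must be reduced from 85 to 78.98 dB: IL = 6.02 dB.

6.0 dB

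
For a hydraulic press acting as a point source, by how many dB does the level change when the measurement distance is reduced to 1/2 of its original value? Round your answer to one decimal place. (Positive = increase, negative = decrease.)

+6.0 dB

With spherical spreading the level changes by −20·log₁₀(r₂/r₁).
ΔL = −20·log₁₀(0.5) = +6.02 dB.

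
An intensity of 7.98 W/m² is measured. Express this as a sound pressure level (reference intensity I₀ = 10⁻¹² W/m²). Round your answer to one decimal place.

129.0 dB

L = 10·log₁₀(I/I₀) = 10·log₁₀(7.98/10⁻¹²) = 10·log₁₀(7.98×10^12).
L = 10·(0.9020 + 12) = 129.02 dB.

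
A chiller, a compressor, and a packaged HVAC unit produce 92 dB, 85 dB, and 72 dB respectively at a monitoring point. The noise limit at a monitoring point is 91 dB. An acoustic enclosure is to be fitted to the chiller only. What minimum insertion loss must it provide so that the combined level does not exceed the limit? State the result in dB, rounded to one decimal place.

2.3 dB

Fixed contribution from the other sources: Σ 10^(L/10) = 10^(85/10) + 10^(72/10) = 3.321e+08 (85.21 dB).
The limit corresponds to 10^(91/10) = 1.259e+09; subtracting the fixed part leaves 9.268e+08 for the chiller, i.e. 89.67 dB.
So the chiller must be reduced from 92 to 89.67 dB: IL = 2.33 dB.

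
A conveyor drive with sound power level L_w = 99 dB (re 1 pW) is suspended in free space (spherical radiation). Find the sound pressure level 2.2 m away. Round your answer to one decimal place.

The power spreads over a sphere of area 4π·r², so L_p = L_w − 10·log₁₀(4π·r²).
4π·r² = 60.82 m², 10·log₁₀ of that is 17.841 dB.
L_p = 99 − 17.841 = 81.16 dB.

81.2 dB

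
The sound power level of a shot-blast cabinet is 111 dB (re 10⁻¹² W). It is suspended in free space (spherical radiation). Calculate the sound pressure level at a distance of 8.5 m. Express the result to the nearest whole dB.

81 dB

Free-field spherical radiation: L_p = L_w − 10·log₁₀(4π·r²), r = 8.5 m.
4π·r² = 907.9 m², 10·log₁₀ of that is 29.580 dB.
L_p = 111 − 29.580 = 81.42 dB.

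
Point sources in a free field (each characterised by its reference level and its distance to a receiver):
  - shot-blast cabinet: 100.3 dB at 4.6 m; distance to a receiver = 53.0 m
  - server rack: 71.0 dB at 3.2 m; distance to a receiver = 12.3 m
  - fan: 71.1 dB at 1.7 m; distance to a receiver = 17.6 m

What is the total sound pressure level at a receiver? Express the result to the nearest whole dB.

Propagate each source to the receiver with L = L_ref − 20·log₁₀(r/r_ref), then add intensities.
shot-blast cabinet: 100.3 − 20·log₁₀(53.0/4.6) = 100.3 − 21.23 = 79.07 dB.
server rack: 71.0 − 20·log₁₀(12.3/3.2) = 71.0 − 11.70 = 59.30 dB.
fan: 71.1 − 20·log₁₀(17.6/1.7) = 71.1 − 20.30 = 50.80 dB.
Σ 10^(L/10) = 8.169e+07 → L_total = 10·log₁₀(8.169e+07) = 79.12 dB.

79 dB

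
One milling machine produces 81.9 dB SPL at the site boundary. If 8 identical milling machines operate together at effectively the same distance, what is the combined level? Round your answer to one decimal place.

90.9 dB SPL

L_total = L₁ + 10·log₁₀ N for N identical incoherent sources.
L_total = 81.9 + 10·log₁₀(8) = 81.9 + 9.031 = 90.93 dB SPL.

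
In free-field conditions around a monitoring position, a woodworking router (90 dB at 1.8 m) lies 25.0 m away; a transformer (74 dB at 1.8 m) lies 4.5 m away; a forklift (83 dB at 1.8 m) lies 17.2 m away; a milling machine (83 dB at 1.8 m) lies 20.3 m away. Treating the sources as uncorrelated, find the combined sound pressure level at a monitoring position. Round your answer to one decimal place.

71.1 dB

Propagate each source to the receiver with L = L_ref − 20·log₁₀(r/r_ref), then add intensities.
woodworking router: 90 − 20·log₁₀(25.0/1.8) = 90 − 22.85 = 67.15 dB.
transformer: 74 − 20·log₁₀(4.5/1.8) = 74 − 7.96 = 66.04 dB.
forklift: 83 − 20·log₁₀(17.2/1.8) = 83 − 19.61 = 63.39 dB.
milling machine: 83 − 20·log₁₀(20.3/1.8) = 83 − 21.04 = 61.96 dB.
Σ 10^(L/10) = 1.296e+07 → L_total = 10·log₁₀(1.296e+07) = 71.13 dB.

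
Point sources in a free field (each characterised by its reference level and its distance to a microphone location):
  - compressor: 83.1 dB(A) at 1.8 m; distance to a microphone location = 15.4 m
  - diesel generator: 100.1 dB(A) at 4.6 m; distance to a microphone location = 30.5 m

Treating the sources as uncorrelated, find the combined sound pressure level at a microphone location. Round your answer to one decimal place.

83.7 dB(A)

First find each source's level at the receiver (point-source: −20·log₁₀(r/r_ref)), then combine on an intensity basis.
compressor: 83.1 − 20·log₁₀(15.4/1.8) = 83.1 − 18.64 = 64.46 dB(A).
diesel generator: 100.1 − 20·log₁₀(30.5/4.6) = 100.1 − 16.43 = 83.67 dB(A).
Σ 10^(L/10) = 2.356e+08 → L_total = 10·log₁₀(2.356e+08) = 83.72 dB(A).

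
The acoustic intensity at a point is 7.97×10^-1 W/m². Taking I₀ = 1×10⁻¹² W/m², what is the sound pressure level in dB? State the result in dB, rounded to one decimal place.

119.0 dB

I/I₀ = 7.97×10^-1/10⁻¹² = 7.97×10^11, and L = 10·log₁₀(I/I₀).
L = 10·(0.9015 + 11) = 119.01 dB.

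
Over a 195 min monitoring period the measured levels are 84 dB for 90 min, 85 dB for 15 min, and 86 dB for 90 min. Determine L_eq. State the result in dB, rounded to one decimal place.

L_eq = 10·log₁₀[(1/T)·Σ tᵢ·10^(Lᵢ/10)] with T = 195 min.
Σ tᵢ·10^(Lᵢ/10) = 90·10^(84/10) + 15·10^(85/10) + 90·10^(86/10) = 6.318e+10.
L_eq = 10·log₁₀(6.318e+10/195) = 85.11 dB.

85.1 dB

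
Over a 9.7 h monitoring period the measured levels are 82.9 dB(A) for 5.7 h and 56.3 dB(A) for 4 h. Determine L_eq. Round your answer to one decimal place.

80.6 dB(A)

Weight each interval's intensity by its duration and average over T = 9.7 h:
Σ tᵢ·10^(Lᵢ/10) = 5.7·10^(82.9/10) + 4·10^(56.3/10) = 1.113e+09.
L_eq = 10·log₁₀(1.113e+09/9.7) = 80.60 dB(A).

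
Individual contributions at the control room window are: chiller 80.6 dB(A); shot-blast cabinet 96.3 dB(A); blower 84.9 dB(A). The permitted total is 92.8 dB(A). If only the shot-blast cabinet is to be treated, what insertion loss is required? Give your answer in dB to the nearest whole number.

5 dB

Fixed contribution from the other sources: Σ 10^(L/10) = 10^(80.6/10) + 10^(84.9/10) = 4.238e+08 (86.27 dB(A)).
The limit corresponds to 10^(92.8/10) = 1.905e+09; subtracting the fixed part leaves 1.482e+09 for the shot-blast cabinet, i.e. 91.71 dB(A).
Required insertion loss = 96.3 − 91.71 = 4.59 dB.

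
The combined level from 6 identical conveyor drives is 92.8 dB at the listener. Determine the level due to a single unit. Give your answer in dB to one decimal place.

85.0 dB

Dividing the total intensity by 6 lowers the level by 10·log₁₀ 6 = 7.782 dB: L₁ = 92.8 − 7.782.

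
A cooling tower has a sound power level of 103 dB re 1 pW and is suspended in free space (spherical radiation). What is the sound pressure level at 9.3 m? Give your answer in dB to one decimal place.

Free-field spherical radiation: L_p = L_w − 10·log₁₀(4π·r²), r = 9.3 m.
4π·r² = 1087 m², 10·log₁₀ of that is 30.362 dB.
L_p = 103 − 30.362 = 72.64 dB.

72.6 dB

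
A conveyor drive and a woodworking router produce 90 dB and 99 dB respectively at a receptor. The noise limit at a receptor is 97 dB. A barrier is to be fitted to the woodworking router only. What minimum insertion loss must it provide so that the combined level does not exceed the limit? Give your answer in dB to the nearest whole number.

3 dB

Fixed contribution from the other source: Σ 10^(L/10) = 10^(90/10) = 1.000e+09 (90.00 dB).
To meet 97 dB overall, the treated woodworking router may contribute at most 10^(97/10) − 1.000e+09 = 4.012e+09, i.e. 96.03 dB.
So the woodworking router must be reduced from 99 to 96.03 dB: IL = 2.97 dB.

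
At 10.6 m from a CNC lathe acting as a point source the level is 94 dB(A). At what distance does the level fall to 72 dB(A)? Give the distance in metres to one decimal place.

For a point source L₁ − L₂ = 20·log₁₀(r₂/r₁), so r₂ = r₁·10^((L₁−L₂)/20).
r₂ = 10.6·10^((94−72)/20) = 10.6·10^(22.0/20) = 133.45 m.

133.4 m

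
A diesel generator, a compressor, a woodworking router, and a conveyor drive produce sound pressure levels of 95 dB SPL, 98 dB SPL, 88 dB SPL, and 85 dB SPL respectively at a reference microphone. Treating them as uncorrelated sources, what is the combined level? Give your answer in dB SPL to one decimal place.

Incoherent sources combine by intensity addition: L_total = 10·log₁₀(Σ 10^(L_i/10)).
Σ 10^(L/10) = 10^(95/10) + 10^(98/10) + 10^(88/10) + 10^(85/10) = 1.042e+10.
L_total = 10·log₁₀(1.042e+10) = 100.18 dB SPL.

100.2 dB SPL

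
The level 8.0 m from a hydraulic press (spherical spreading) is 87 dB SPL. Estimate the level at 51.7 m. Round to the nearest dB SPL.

Spherical spreading from a point source gives a 20·log₁₀(r₂/r₁) drop.
L₂ = 87 − 20·log₁₀(51.7/8.0) = 87 − 16.208 = 70.79 dB SPL.

71 dB SPL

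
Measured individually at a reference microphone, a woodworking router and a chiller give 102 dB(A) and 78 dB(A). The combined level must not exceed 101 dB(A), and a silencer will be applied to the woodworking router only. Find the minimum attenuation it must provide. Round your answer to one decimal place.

The untreated sources together contribute 10^(78/10) = 6.310e+07, i.e. 78.00 dB(A).
The limit corresponds to 10^(101/10) = 1.259e+10; subtracting the fixed part leaves 1.253e+10 for the woodworking router, i.e. 100.98 dB(A).
So the woodworking router must be reduced from 102 to 100.98 dB(A): IL = 1.02 dB.

1.0 dB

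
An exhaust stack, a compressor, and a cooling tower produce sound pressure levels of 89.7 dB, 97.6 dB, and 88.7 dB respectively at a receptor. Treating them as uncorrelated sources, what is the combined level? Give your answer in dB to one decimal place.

98.7 dB

Incoherent sources combine by intensity addition: L_total = 10·log₁₀(Σ 10^(L_i/10)).
Σ 10^(L/10) = 10^(89.7/10) + 10^(97.6/10) + 10^(88.7/10) = 7.429e+09.
L_total = 10·log₁₀(7.429e+09) = 98.71 dB.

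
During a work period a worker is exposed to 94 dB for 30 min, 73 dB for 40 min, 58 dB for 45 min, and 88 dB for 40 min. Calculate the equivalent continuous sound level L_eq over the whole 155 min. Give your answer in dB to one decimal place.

Weight each interval's intensity by its duration and average over T = 155 min:
Σ tᵢ·10^(Lᵢ/10) = 30·10^(94/10) + 40·10^(73/10) + 45·10^(58/10) + 40·10^(88/10) = 1.014e+11.
L_eq = 10·log₁₀(1.014e+11/155) = 88.16 dB.

88.2 dB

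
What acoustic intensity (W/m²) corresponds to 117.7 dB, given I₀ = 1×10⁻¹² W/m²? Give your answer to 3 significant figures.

I = I₀·10^(L/10) = 10⁻¹² × 10^(117.7/10) = 10^(-0.230).

0.589 W/m²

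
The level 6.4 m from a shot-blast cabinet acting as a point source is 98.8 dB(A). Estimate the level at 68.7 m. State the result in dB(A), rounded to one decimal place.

Spherical spreading from a point source gives a 20·log₁₀(r₂/r₁) drop.
L₂ = 98.8 − 20·log₁₀(68.7/6.4) = 98.8 − 20.616 = 78.18 dB(A).

78.2 dB(A)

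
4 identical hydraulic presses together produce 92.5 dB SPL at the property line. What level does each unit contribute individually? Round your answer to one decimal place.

4 equal contributions raise the level by 10·log₁₀ 4 = 6.021 dB, so each unit alone gives 92.5 − 6.021.

86.5 dB SPL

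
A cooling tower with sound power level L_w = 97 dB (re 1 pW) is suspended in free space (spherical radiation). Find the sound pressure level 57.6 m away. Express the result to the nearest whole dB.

Free-field spherical radiation: L_p = L_w − 10·log₁₀(4π·r²), r = 57.6 m.
4π·r² = 4.169e+04 m², 10·log₁₀ of that is 46.201 dB.
L_p = 97 − 46.201 = 50.80 dB.

51 dB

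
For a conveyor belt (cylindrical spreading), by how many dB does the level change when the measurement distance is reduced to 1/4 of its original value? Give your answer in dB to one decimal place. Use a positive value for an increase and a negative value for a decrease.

A line source loses 3 dB per doubling of distance; generally ΔL = −10·log₁₀(r₂/r₁).
ΔL = −10·log₁₀(0.25) = +6.02 dB.

+6.0 dB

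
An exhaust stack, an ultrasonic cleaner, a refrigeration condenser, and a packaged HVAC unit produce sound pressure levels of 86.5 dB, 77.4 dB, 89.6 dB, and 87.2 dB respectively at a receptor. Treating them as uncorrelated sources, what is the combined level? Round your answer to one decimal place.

For uncorrelated sources the intensities add, so convert each level to linear form, sum, and take 10·log₁₀ of the total.
Σ 10^(L/10) = 10^(86.5/10) + 10^(77.4/10) + 10^(89.6/10) + 10^(87.2/10) = 1.938e+09.
L_total = 10·log₁₀(1.938e+09) = 92.87 dB.

92.9 dB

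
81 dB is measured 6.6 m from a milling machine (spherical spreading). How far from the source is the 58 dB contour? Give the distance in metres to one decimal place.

The 23.0 dB drop corresponds to a distance ratio of 10^(23.0/20) for a point source.
r₂ = 6.6·10^((81−58)/20) = 6.6·10^(23.0/20) = 93.23 m.

93.2 m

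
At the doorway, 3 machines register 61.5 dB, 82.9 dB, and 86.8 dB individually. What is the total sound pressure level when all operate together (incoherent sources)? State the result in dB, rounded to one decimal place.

88.3 dB

For uncorrelated sources the intensities add, so convert each level to linear form, sum, and take 10·log₁₀ of the total.
Σ 10^(L/10) = 10^(61.5/10) + 10^(82.9/10) + 10^(86.8/10) = 6.750e+08.
L_total = 10·log₁₀(6.750e+08) = 88.29 dB.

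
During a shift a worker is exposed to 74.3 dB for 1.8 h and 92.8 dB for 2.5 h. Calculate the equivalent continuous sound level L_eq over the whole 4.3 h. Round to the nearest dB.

The energy average is taken in the linear domain: L_eq = 10·log₁₀[(Σ tᵢ·10^(Lᵢ/10))/T], T = 4.3 h.
Σ tᵢ·10^(Lᵢ/10) = 1.8·10^(74.3/10) + 2.5·10^(92.8/10) = 4.812e+09.
L_eq = 10·log₁₀(4.812e+09/4.3) = 90.49 dB.

90 dB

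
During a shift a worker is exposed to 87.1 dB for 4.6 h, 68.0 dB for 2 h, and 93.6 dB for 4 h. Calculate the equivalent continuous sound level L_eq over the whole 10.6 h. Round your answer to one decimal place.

Weight each interval's intensity by its duration and average over T = 10.6 h:
Σ tᵢ·10^(Lᵢ/10) = 4.6·10^(87.1/10) + 2·10^(68.0/10) + 4·10^(93.6/10) = 1.154e+10.
L_eq = 10·log₁₀(1.154e+10/10.6) = 90.37 dB.

90.4 dB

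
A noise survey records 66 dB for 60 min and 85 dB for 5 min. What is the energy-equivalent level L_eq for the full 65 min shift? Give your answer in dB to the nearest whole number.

L_eq = 10·log₁₀[(1/T)·Σ tᵢ·10^(Lᵢ/10)] with T = 65 min.
Σ tᵢ·10^(Lᵢ/10) = 60·10^(66/10) + 5·10^(85/10) = 1.820e+09.
L_eq = 10·log₁₀(1.820e+09/65) = 74.47 dB.

74 dB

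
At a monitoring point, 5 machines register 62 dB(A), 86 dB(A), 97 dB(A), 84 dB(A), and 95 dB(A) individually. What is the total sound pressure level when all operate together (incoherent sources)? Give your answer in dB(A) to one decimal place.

For uncorrelated sources the intensities add, so convert each level to linear form, sum, and take 10·log₁₀ of the total.
Σ 10^(L/10) = 10^(62/10) + 10^(86/10) + 10^(97/10) + 10^(84/10) + 10^(95/10) = 8.825e+09.
L_total = 10·log₁₀(8.825e+09) = 99.46 dB(A).

99.5 dB(A)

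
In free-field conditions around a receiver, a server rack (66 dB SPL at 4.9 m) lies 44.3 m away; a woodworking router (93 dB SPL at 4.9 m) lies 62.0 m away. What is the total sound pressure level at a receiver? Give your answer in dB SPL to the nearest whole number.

First find each source's level at the receiver (point-source: −20·log₁₀(r/r_ref)), then combine on an intensity basis.
server rack: 66 − 20·log₁₀(44.3/4.9) = 66 − 19.12 = 46.88 dB SPL.
woodworking router: 93 − 20·log₁₀(62.0/4.9) = 93 − 22.04 = 70.96 dB SPL.
Σ 10^(L/10) = 1.251e+07 → L_total = 10·log₁₀(1.251e+07) = 70.97 dB SPL.

71 dB SPL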